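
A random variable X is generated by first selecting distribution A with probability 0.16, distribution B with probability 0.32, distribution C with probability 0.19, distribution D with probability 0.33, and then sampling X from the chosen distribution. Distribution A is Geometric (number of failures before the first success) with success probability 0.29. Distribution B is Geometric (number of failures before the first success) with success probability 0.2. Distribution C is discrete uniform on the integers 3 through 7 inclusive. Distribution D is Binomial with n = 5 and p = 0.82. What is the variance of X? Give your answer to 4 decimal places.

Per component, A: μ=2.44828, E[X²]=14.4364; B: μ=4, E[X²]=36; C: μ=5, E[X²]=27; D: μ=4.1, E[X²]=17.548.
E[X] = 0.16·2.44828 + 0.32·4 + 0.19·5 + 0.33·4.1 = 3.97472.
E[X²] = 0.16·14.4364 + 0.32·36 + 0.19·27 + 0.33·17.548 = 24.7507.
Var(X) = E[X²] − (E[X])² = 24.7507 − 15.7984 = 8.95223.

8.9522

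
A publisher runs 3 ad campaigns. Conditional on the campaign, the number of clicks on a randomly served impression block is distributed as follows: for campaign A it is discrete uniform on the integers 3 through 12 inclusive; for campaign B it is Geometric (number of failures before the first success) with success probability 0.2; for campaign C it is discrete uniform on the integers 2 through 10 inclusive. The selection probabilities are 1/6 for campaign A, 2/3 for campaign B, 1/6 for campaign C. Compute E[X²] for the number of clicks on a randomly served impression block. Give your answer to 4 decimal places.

41.8611

For each component E[X²] = Var + (mean)², giving A: 64.5; B: 36; C: 42.6667.
Overall E[X²] = 0.166667·64.5 + 0.666667·36 + 0.166667·42.6667 = 41.8611.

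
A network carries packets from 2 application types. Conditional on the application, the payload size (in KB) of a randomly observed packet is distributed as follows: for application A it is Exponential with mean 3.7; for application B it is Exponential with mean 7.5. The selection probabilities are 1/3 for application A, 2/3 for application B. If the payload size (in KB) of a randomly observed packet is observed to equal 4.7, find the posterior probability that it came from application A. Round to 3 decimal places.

Likelihoods f(4.7 | ·): A: 0.0758799; B: 0.0712493.
Posterior ∝ prior × likelihood. Numerator for A: 0.333333·0.0758799 = 0.0252933.
Normalizing constant: 0.333333·0.0758799 + 0.666667·0.0712493 = 0.0727929.
P(A | observation) = 0.0252933 / 0.0727929 = 0.34747.

0.347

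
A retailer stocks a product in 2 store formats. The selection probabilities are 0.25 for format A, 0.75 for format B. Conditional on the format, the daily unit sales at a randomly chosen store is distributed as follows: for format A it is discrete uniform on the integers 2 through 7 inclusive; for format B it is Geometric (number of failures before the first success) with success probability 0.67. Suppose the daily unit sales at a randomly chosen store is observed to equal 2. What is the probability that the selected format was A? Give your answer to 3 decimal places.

0.432

Likelihoods P(X=2 | ·): A: 0.166667; B: 0.072963.
Posterior ∝ prior × likelihood. Numerator for A: 0.25·0.166667 = 0.0416667.
Normalizing constant: 0.25·0.166667 + 0.75·0.072963 = 0.0963889.
P(A | observation) = 0.0416667 / 0.0963889 = 0.432277.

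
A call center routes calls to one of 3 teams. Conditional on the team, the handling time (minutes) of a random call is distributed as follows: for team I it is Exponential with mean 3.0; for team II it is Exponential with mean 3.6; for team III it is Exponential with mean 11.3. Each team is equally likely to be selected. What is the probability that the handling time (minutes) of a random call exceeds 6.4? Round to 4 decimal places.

Conditional on each team, P(X > 6.4): I: 0.118442; II: 0.169013; III: 0.567581.
By total probability, P(X > 6.4) = 0.333333·0.118442 + 0.333333·0.169013 + 0.333333·0.567581 = 0.285012.

0.2850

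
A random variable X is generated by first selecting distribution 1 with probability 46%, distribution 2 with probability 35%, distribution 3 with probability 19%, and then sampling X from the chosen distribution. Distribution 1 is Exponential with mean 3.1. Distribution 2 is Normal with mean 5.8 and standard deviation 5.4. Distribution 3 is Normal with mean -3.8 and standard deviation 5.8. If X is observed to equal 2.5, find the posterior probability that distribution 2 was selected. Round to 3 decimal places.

0.226

Likelihoods f(2.5 | ·): 1: 0.144013; 2: 0.0612945; 3: 0.0381313.
Posterior ∝ prior × likelihood. Numerator for 2: 0.35·0.0612945 = 0.0214531.
Normalizing constant: 0.46·0.144013 + 0.35·0.0612945 + 0.19·0.0381313 = 0.0949439.
P(2 | observation) = 0.0214531 / 0.0949439 = 0.225955.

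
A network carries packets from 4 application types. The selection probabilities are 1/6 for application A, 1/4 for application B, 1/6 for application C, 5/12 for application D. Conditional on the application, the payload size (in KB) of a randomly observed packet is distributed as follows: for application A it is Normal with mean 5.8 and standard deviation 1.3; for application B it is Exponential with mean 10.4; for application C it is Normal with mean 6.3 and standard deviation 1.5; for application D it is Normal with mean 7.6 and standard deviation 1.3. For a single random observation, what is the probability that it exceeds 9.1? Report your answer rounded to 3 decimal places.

Conditional on each application, P(X > 9.1): A: 0.00556705; B: 0.416862; C: 0.0309741; D: 0.124282.
By total probability, P(X > 9.1) = 0.166667·0.00556705 + 0.25·0.416862 + 0.166667·0.0309741 + 0.416667·0.124282 = 0.16209.

0.162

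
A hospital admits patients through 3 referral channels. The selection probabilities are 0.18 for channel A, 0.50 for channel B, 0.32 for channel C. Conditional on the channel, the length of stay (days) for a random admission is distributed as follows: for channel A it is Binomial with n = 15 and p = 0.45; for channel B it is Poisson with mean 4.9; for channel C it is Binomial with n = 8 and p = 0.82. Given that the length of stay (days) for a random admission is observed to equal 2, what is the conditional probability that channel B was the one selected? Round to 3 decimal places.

0.961

Likelihoods P(X=2 | ·): A: 0.00896044; B: 0.0893962; C: 0.000640355.
Posterior ∝ prior × likelihood. Numerator for B: 0.5·0.0893962 = 0.0446981.
Normalizing constant: 0.18·0.00896044 + 0.5·0.0893962 + 0.32·0.000640355 = 0.0465159.
P(B | observation) = 0.0446981 / 0.0465159 = 0.960921.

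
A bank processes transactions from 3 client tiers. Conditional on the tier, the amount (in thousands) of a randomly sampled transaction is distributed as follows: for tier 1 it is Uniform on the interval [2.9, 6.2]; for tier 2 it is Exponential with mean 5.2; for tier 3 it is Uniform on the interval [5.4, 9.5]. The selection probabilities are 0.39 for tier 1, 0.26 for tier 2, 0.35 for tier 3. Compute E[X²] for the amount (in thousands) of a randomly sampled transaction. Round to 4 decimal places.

For each component E[X²] = Var + (mean)², giving 1: 21.61; 2: 54.08; 3: 56.9033.
Overall E[X²] = 0.39·21.61 + 0.26·54.08 + 0.35·56.9033 = 42.4049.

42.4049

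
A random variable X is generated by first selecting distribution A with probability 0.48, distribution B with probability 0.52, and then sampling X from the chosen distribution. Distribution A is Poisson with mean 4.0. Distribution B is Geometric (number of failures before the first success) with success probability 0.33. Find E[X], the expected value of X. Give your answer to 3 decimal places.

2.976

Component means — A: 4; B: 2.0303.
E[X] = 0.48·4 + 0.52·2.0303 = 2.97576.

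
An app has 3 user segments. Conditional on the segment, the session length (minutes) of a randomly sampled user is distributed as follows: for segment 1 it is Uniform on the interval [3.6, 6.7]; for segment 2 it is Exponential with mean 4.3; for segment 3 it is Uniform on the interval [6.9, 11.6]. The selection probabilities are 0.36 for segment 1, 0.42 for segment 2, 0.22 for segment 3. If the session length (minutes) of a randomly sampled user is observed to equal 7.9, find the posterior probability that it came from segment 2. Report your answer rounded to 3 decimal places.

0.249

Likelihoods f(7.9 | ·): 1: 0; 2: 0.0370375; 3: 0.212766.
Posterior ∝ prior × likelihood. Numerator for 2: 0.42·0.0370375 = 0.0155558.
Normalizing constant: 0.36·0 + 0.42·0.0370375 + 0.22·0.212766 = 0.0623643.
P(2 | observation) = 0.0155558 / 0.0623643 = 0.249434.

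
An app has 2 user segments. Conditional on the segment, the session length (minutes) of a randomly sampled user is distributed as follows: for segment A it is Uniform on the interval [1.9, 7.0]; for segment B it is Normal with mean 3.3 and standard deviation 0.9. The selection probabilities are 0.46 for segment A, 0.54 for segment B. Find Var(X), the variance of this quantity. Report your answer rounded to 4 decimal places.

Per component, A: μ=4.45, E[X²]=21.97; B: μ=3.3, E[X²]=11.7.
E[X] = 0.46·4.45 + 0.54·3.3 = 3.829.
E[X²] = 0.46·21.97 + 0.54·11.7 = 16.4242.
Var(X) = E[X²] − (E[X])² = 16.4242 − 14.6612 = 1.76296.

1.7630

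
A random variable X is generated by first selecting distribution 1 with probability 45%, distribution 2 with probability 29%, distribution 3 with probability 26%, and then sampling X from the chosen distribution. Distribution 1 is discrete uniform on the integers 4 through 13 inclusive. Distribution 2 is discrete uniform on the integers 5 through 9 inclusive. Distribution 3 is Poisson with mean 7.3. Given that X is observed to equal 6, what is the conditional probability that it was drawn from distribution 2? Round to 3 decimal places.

0.415

Likelihoods P(X=6 | ·): 1: 0.1; 2: 0.2; 3: 0.141989.
Posterior ∝ prior × likelihood. Numerator for 2: 0.29·0.2 = 0.058.
Normalizing constant: 0.45·0.1 + 0.29·0.2 + 0.26·0.141989 = 0.139917.
P(2 | observation) = 0.058 / 0.139917 = 0.414531.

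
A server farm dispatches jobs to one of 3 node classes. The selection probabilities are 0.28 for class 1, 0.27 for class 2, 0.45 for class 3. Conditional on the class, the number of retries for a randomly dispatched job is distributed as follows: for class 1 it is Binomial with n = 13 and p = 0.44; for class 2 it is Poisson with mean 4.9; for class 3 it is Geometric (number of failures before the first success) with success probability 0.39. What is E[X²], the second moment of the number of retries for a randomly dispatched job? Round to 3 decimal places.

For each component E[X²] = Var + (mean)², giving 1: 35.9216; 2: 28.91; 3: 6.45694.
Overall E[X²] = 0.28·35.9216 + 0.27·28.91 + 0.45·6.45694 = 20.7694.

20.769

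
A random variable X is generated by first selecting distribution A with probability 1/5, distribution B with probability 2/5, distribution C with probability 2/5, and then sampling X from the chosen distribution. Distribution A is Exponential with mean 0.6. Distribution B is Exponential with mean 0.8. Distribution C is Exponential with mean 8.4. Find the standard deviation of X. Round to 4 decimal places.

6.5318

Per component, A: μ=0.6, E[X²]=0.72; B: μ=0.8, E[X²]=1.28; C: μ=8.4, E[X²]=141.12.
E[X] = 0.2·0.6 + 0.4·0.8 + 0.4·8.4 = 3.8.
E[X²] = 0.2·0.72 + 0.4·1.28 + 0.4·141.12 = 57.104.
Var(X) = E[X²] − (E[X])² = 57.104 − 14.44 = 42.664.
SD(X) = √42.664 = 6.53177.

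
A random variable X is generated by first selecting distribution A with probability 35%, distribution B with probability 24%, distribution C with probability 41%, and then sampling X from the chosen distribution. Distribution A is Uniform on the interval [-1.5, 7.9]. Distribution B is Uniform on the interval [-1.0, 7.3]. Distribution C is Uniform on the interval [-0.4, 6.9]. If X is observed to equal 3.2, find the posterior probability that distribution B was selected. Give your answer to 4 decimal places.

Likelihoods f(3.2 | ·): A: 0.106383; B: 0.120482; C: 0.136986.
Posterior ∝ prior × likelihood. Numerator for B: 0.24·0.120482 = 0.0289157.
Normalizing constant: 0.35·0.106383 + 0.24·0.120482 + 0.41·0.136986 = 0.122314.
P(B | observation) = 0.0289157 / 0.122314 = 0.236405.

0.2364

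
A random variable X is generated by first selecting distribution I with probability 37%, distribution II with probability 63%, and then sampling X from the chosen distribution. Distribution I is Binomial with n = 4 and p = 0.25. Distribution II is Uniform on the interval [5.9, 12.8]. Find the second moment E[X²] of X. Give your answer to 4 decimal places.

58.2232

For each component E[X²] = Var + (mean)², giving I: 1.75; II: 91.39.
Overall E[X²] = 0.37·1.75 + 0.63·91.39 = 58.2232.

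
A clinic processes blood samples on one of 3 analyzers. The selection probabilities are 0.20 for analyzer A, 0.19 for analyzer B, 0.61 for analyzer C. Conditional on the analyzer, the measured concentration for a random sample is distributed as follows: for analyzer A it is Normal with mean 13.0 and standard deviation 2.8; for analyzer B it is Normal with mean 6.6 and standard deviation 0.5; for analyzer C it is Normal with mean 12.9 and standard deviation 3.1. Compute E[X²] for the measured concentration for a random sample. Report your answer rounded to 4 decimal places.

151.0641

For each component E[X²] = Var + (mean)², giving A: 176.84; B: 43.81; C: 176.02.
Overall E[X²] = 0.2·176.84 + 0.19·43.81 + 0.61·176.02 = 151.064.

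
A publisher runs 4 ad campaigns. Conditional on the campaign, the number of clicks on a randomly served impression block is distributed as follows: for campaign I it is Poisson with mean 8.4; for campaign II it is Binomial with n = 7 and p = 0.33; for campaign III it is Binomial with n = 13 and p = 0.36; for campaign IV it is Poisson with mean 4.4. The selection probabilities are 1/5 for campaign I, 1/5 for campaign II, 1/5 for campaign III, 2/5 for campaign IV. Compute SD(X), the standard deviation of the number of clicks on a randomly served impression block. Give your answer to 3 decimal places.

2.872

Per component, I: μ=8.4, E[X²]=78.96; II: μ=2.31, E[X²]=6.8838; III: μ=4.68, E[X²]=24.8976; IV: μ=4.4, E[X²]=23.76.
E[X] = 0.2·8.4 + 0.2·2.31 + 0.2·4.68 + 0.4·4.4 = 4.838.
E[X²] = 0.2·78.96 + 0.2·6.8838 + 0.2·24.8976 + 0.4·23.76 = 31.6523.
Var(X) = E[X²] − (E[X])² = 31.6523 − 23.4062 = 8.24604.
SD(X) = √8.24604 = 2.87159.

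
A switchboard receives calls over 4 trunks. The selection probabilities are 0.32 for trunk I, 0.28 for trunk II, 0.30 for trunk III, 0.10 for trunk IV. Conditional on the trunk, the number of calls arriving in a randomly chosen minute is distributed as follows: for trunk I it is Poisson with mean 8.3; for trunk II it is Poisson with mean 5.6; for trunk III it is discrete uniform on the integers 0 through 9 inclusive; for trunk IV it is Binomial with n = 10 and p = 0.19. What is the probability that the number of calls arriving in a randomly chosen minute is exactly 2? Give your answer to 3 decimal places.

0.079

Conditional on each trunk, P(X = 2): I: 0.00856016; II: 0.0579825; III: 0.1; IV: 0.301023.
By total probability, P(X = 2) = 0.32·0.00856016 + 0.28·0.0579825 + 0.3·0.1 + 0.1·0.301023 = 0.0790767.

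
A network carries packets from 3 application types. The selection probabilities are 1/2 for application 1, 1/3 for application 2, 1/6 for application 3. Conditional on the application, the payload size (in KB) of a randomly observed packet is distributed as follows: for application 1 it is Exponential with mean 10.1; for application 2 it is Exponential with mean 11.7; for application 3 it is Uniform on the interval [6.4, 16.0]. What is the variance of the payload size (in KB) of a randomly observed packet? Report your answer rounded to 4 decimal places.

98.4564

Per component, 1: μ=10.1, E[X²]=204.02; 2: μ=11.7, E[X²]=273.78; 3: μ=11.2, E[X²]=133.12.
E[X] = 0.5·10.1 + 0.333333·11.7 + 0.166667·11.2 = 10.8167.
E[X²] = 0.5·204.02 + 0.333333·273.78 + 0.166667·133.12 = 215.457.
Var(X) = E[X²] − (E[X])² = 215.457 − 117 = 98.4564.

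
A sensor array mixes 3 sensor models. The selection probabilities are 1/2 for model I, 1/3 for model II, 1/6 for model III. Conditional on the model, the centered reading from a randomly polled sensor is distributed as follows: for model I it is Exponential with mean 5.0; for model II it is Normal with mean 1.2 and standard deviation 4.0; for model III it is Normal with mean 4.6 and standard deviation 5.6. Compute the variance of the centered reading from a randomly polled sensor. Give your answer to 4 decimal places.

Per component, I: μ=5, E[X²]=50; II: μ=1.2, E[X²]=17.44; III: μ=4.6, E[X²]=52.52.
E[X] = 0.5·5 + 0.333333·1.2 + 0.166667·4.6 = 3.66667.
E[X²] = 0.5·50 + 0.333333·17.44 + 0.166667·52.52 = 39.5667.
Var(X) = E[X²] − (E[X])² = 39.5667 − 13.4444 = 26.1222.

26.1222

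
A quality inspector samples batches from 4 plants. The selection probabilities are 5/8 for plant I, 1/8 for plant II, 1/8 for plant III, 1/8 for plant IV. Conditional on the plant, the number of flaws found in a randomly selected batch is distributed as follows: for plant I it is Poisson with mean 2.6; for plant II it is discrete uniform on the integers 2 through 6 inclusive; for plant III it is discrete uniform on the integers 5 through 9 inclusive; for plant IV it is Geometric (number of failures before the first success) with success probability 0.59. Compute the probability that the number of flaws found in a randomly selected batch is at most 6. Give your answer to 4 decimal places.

0.9140

Conditional on each plant, P(X ≤ 6): I: 0.98283; II: 1; III: 0.4; IV: 0.998052.
By total probability, P(X ≤ 6) = 0.625·0.98283 + 0.125·1 + 0.125·0.4 + 0.125·0.998052 = 0.914025.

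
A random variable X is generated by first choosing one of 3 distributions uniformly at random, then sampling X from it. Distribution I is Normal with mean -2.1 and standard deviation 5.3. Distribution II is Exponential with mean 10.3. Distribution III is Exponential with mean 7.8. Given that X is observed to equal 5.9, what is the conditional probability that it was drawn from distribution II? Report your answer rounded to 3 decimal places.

Likelihoods f(5.9 | ·): I: 0.0240928; II: 0.054751; III: 0.0601729.
Posterior ∝ prior × likelihood. Numerator for II: 0.333333·0.054751 = 0.0182503.
Normalizing constant: 0.333333·0.0240928 + 0.333333·0.054751 + 0.333333·0.0601729 = 0.0463389.
P(II | observation) = 0.0182503 / 0.0463389 = 0.393845.

0.394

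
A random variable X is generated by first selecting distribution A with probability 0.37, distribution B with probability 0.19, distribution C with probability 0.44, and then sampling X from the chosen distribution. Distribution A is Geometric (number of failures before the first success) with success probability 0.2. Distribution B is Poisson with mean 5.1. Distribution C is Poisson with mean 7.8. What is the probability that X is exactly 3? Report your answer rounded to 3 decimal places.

Conditional on each component, P(X = 3): A: 0.1024; B: 0.13479; C: 0.0324068.
By total probability, P(X = 3) = 0.37·0.1024 + 0.19·0.13479 + 0.44·0.0324068 = 0.0777571.

0.078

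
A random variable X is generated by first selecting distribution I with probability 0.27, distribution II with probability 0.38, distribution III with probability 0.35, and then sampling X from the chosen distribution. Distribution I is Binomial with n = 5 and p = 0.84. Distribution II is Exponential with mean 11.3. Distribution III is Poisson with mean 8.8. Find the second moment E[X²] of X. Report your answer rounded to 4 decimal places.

132.1726

For each component E[X²] = Var + (mean)², giving I: 18.312; II: 255.38; III: 86.24.
Overall E[X²] = 0.27·18.312 + 0.38·255.38 + 0.35·86.24 = 132.173.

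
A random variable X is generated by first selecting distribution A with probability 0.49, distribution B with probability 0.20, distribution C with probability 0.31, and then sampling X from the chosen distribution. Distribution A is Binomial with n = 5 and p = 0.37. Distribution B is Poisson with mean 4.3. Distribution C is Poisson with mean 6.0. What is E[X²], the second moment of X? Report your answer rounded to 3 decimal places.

19.826

For each component E[X²] = Var + (mean)², giving A: 4.588; B: 22.79; C: 42.
Overall E[X²] = 0.49·4.588 + 0.2·22.79 + 0.31·42 = 19.8261.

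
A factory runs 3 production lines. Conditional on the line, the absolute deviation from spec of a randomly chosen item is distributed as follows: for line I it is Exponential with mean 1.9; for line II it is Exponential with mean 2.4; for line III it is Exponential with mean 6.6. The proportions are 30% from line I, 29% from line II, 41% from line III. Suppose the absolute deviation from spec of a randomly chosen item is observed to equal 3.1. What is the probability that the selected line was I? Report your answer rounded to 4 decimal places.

Likelihoods f(3.1 | ·): I: 0.102958; II: 0.114505; III: 0.094726.
Posterior ∝ prior × likelihood. Numerator for I: 0.3·0.102958 = 0.0308874.
Normalizing constant: 0.3·0.102958 + 0.29·0.114505 + 0.41·0.094726 = 0.102932.
P(I | observation) = 0.0308874 / 0.102932 = 0.300077.

0.3001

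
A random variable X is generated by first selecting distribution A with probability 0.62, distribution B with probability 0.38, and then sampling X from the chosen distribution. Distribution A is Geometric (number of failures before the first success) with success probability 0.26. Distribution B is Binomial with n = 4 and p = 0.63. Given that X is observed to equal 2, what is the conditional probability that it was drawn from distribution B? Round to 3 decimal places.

0.584

Likelihoods P(X=2 | ·): A: 0.142376; B: 0.326014.
Posterior ∝ prior × likelihood. Numerator for B: 0.38·0.326014 = 0.123885.
Normalizing constant: 0.62·0.142376 + 0.38·0.326014 = 0.212158.
P(B | observation) = 0.123885 / 0.212158 = 0.583928.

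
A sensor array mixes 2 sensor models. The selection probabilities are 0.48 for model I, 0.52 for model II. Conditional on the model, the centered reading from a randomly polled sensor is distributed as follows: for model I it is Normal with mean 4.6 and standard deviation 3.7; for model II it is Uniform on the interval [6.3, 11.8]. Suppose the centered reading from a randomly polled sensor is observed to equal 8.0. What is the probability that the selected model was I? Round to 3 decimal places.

Likelihoods f(8.0 | ·): I: 0.0706881; II: 0.181818.
Posterior ∝ prior × likelihood. Numerator for I: 0.48·0.0706881 = 0.0339303.
Normalizing constant: 0.48·0.0706881 + 0.52·0.181818 = 0.128476.
P(I | observation) = 0.0339303 / 0.128476 = 0.264099.

0.264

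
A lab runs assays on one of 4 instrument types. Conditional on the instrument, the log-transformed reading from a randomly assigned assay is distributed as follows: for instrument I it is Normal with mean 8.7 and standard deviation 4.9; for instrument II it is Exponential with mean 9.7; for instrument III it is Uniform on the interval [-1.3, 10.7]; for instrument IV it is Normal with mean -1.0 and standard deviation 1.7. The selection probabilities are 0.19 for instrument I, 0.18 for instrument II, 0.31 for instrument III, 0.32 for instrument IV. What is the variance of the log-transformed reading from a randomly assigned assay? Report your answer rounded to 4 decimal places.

Per component, I: μ=8.7, E[X²]=99.7; II: μ=9.7, E[X²]=188.18; III: μ=4.7, E[X²]=34.09; IV: μ=-1, E[X²]=3.89.
E[X] = 0.19·8.7 + 0.18·9.7 + 0.31·4.7 + 0.32·-1 = 4.536.
E[X²] = 0.19·99.7 + 0.18·188.18 + 0.31·34.09 + 0.32·3.89 = 64.6281.
Var(X) = E[X²] − (E[X])² = 64.6281 − 20.5753 = 44.0528.

44.0528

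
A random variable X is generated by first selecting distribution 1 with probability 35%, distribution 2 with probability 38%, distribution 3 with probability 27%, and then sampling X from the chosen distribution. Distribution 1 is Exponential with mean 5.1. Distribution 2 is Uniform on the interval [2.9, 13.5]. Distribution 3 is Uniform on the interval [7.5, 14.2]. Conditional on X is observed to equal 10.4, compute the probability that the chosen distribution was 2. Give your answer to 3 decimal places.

Likelihoods f(10.4 | ·): 1: 0.0255158; 2: 0.0943396; 3: 0.149254.
Posterior ∝ prior × likelihood. Numerator for 2: 0.38·0.0943396 = 0.0358491.
Normalizing constant: 0.35·0.0255158 + 0.38·0.0943396 + 0.27·0.149254 = 0.0850781.
P(2 | observation) = 0.0358491 / 0.0850781 = 0.421366.

0.421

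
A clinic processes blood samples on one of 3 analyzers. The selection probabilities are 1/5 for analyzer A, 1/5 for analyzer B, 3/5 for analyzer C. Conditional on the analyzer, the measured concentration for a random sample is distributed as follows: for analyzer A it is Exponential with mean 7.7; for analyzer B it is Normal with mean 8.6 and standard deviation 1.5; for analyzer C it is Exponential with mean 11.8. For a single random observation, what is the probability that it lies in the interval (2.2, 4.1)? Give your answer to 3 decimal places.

0.107

Conditional on each analyzer, P(2.2 < X < 4.1): A: 0.164323; B: 0.00133998; C: 0.123426.
By total probability, P(2.2 < X < 4.1) = 0.2·0.164323 + 0.2·0.00133998 + 0.6·0.123426 = 0.107188.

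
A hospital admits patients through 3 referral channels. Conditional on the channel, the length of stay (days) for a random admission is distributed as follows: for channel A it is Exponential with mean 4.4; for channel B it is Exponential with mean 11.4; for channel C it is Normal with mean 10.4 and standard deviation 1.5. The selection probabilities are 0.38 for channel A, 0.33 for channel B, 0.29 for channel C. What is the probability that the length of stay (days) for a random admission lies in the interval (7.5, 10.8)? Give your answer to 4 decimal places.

Conditional on each channel, P(7.5 < X < 10.8): A: 0.0959528; B: 0.13018; C: 0.57854.
By total probability, P(7.5 < X < 10.8) = 0.38·0.0959528 + 0.33·0.13018 + 0.29·0.57854 = 0.247198.

0.2472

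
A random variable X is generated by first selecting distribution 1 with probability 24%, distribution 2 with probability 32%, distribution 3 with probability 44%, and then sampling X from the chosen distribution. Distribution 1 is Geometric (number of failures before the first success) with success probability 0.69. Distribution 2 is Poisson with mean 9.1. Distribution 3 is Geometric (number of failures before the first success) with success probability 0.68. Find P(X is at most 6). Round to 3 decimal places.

Conditional on each component, P(X ≤ 6): 1: 0.999725; 2: 0.197823; 3: 0.999656.
By total probability, P(X ≤ 6) = 0.24·0.999725 + 0.32·0.197823 + 0.44·0.999656 = 0.743086.

0.743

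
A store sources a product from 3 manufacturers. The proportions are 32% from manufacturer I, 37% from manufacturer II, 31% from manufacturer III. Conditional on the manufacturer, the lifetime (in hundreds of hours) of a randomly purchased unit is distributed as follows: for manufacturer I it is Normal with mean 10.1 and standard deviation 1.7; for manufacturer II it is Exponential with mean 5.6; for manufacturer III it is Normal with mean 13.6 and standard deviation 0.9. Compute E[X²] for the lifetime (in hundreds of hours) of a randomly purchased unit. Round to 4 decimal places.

For each component E[X²] = Var + (mean)², giving I: 104.9; II: 62.72; III: 185.77.
Overall E[X²] = 0.32·104.9 + 0.37·62.72 + 0.31·185.77 = 114.363.

114.3631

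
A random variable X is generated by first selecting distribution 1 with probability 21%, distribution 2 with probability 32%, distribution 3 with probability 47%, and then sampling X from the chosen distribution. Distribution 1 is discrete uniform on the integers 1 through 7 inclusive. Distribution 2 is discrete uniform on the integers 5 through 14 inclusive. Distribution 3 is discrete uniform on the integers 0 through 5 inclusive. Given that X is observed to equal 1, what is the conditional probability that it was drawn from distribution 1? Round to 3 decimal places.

0.277

Likelihoods P(X=1 | ·): 1: 0.142857; 2: 0; 3: 0.166667.
Posterior ∝ prior × likelihood. Numerator for 1: 0.21·0.142857 = 0.03.
Normalizing constant: 0.21·0.142857 + 0.32·0 + 0.47·0.166667 = 0.108333.
P(1 | observation) = 0.03 / 0.108333 = 0.276923.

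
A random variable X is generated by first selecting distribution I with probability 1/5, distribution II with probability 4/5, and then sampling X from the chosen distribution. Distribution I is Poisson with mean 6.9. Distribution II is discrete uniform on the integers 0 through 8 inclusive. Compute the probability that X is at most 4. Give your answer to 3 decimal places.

0.481

Conditional on each component, P(X ≤ 4): I: 0.182311; II: 0.555556.
By total probability, P(X ≤ 4) = 0.2·0.182311 + 0.8·0.555556 = 0.480907.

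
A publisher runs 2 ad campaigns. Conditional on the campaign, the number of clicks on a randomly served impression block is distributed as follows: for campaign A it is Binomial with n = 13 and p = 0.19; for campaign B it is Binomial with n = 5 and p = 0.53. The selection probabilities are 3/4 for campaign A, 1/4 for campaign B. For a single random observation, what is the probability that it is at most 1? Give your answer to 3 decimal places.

Conditional on each campaign, P(X ≤ 1): A: 0.261634; B: 0.152246.
By total probability, P(X ≤ 1) = 0.75·0.261634 + 0.25·0.152246 = 0.234287.

0.234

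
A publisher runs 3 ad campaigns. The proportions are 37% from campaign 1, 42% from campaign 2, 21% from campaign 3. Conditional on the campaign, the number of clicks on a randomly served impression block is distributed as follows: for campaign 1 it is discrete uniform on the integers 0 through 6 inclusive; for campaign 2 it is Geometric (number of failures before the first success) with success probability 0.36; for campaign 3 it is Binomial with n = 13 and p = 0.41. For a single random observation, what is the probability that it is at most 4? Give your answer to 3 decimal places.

0.708

Conditional on each campaign, P(X ≤ 4): 1: 0.714286; 2: 0.892626; 3: 0.32585.
By total probability, P(X ≤ 4) = 0.37·0.714286 + 0.42·0.892626 + 0.21·0.32585 = 0.707617.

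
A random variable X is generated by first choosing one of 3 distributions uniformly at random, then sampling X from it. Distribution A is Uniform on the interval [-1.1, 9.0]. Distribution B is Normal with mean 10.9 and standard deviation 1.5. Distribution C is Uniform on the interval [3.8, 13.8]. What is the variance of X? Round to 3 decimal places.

14.832

Per component, A: μ=3.95, E[X²]=24.1033; B: μ=10.9, E[X²]=121.06; C: μ=8.8, E[X²]=85.7733.
E[X] = 0.333333·3.95 + 0.333333·10.9 + 0.333333·8.8 = 7.88333.
E[X²] = 0.333333·24.1033 + 0.333333·121.06 + 0.333333·85.7733 = 76.9789.
Var(X) = E[X²] − (E[X])² = 76.9789 − 62.1469 = 14.8319.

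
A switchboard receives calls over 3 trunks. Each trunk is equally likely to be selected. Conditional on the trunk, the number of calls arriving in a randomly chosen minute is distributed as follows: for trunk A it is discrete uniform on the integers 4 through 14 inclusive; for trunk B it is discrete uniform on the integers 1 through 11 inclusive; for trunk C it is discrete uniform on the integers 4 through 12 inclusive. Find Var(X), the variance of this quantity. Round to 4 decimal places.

Per component, A: μ=9, E[X²]=91; B: μ=6, E[X²]=46; C: μ=8, E[X²]=70.6667.
E[X] = 0.333333·9 + 0.333333·6 + 0.333333·8 = 7.66667.
E[X²] = 0.333333·91 + 0.333333·46 + 0.333333·70.6667 = 69.2222.
Var(X) = E[X²] − (E[X])² = 69.2222 − 58.7778 = 10.4444.

10.4444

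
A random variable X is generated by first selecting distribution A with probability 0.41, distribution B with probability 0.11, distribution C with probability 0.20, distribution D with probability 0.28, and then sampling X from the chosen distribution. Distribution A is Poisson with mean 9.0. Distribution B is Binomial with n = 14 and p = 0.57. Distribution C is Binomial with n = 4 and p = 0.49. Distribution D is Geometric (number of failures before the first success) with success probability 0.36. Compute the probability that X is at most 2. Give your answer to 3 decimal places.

0.350

Conditional on each component, P(X ≤ 2): A: 0.0062322; B: 0.00132595; C: 0.702348; D: 0.737856.
By total probability, P(X ≤ 2) = 0.41·0.0062322 + 0.11·0.00132595 + 0.2·0.702348 + 0.28·0.737856 = 0.34977.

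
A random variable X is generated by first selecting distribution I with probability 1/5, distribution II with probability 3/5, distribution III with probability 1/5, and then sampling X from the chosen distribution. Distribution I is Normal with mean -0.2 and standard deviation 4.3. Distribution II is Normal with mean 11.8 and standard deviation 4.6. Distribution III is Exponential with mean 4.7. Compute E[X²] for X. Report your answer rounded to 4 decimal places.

108.7820

For each component E[X²] = Var + (mean)², giving I: 18.53; II: 160.4; III: 44.18.
Overall E[X²] = 0.2·18.53 + 0.6·160.4 + 0.2·44.18 = 108.782.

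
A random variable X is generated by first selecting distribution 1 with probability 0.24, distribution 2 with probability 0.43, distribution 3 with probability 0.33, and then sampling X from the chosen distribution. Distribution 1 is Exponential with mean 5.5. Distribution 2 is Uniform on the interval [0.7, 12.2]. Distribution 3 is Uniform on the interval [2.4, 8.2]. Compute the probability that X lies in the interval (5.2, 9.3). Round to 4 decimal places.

0.3730

Conditional on each component, P(5.2 < X < 9.3): 1: 0.204151; 2: 0.356522; 3: 0.517241.
By total probability, P(5.2 < X < 9.3) = 0.24·0.204151 + 0.43·0.356522 + 0.33·0.517241 = 0.37299.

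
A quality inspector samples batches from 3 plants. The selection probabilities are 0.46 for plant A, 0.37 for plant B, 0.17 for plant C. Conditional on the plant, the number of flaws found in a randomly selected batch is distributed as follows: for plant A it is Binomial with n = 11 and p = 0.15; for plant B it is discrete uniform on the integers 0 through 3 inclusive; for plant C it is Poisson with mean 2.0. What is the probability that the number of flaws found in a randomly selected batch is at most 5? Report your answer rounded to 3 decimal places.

0.996

Conditional on each plant, P(X ≤ 5): A: 0.997343; B: 1; C: 0.983436.
By total probability, P(X ≤ 5) = 0.46·0.997343 + 0.37·1 + 0.17·0.983436 = 0.995962.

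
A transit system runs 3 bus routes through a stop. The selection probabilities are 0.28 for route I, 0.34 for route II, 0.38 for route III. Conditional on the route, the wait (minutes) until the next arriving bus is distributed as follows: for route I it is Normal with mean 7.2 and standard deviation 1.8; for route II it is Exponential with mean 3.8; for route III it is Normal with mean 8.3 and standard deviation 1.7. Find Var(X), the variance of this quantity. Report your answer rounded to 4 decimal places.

Per component, I: μ=7.2, E[X²]=55.08; II: μ=3.8, E[X²]=28.88; III: μ=8.3, E[X²]=71.78.
E[X] = 0.28·7.2 + 0.34·3.8 + 0.38·8.3 = 6.462.
E[X²] = 0.28·55.08 + 0.34·28.88 + 0.38·71.78 = 52.518.
Var(X) = E[X²] − (E[X])² = 52.518 − 41.7574 = 10.7606.

10.7606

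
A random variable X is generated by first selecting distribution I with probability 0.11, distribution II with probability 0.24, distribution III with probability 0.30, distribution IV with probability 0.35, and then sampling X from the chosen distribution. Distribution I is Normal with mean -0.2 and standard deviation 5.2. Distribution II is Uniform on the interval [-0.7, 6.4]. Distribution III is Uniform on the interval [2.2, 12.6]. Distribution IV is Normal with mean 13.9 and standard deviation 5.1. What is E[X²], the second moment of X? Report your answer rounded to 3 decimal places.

101.795

For each component E[X²] = Var + (mean)², giving I: 27.08; II: 12.3233; III: 63.7733; IV: 219.22.
Overall E[X²] = 0.11·27.08 + 0.24·12.3233 + 0.3·63.7733 + 0.35·219.22 = 101.795.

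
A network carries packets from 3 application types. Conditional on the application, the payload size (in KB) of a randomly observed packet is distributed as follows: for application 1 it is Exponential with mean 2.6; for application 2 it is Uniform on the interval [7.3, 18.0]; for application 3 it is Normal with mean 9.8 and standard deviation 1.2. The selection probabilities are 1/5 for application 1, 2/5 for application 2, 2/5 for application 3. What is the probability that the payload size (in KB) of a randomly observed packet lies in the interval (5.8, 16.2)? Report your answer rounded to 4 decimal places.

0.7536

Conditional on each application, P(5.8 < X < 16.2): 1: 0.105478; 2: 0.831776; 3: 0.999571.
By total probability, P(5.8 < X < 16.2) = 0.2·0.105478 + 0.4·0.831776 + 0.4·0.999571 = 0.753634.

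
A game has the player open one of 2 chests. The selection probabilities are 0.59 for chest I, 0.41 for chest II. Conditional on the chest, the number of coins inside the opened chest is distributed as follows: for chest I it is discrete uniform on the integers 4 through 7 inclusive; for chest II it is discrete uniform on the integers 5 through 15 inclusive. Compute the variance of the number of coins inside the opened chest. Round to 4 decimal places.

9.7360

Per component, I: μ=5.5, E[X²]=31.5; II: μ=10, E[X²]=110.
E[X] = 0.59·5.5 + 0.41·10 = 7.345.
E[X²] = 0.59·31.5 + 0.41·110 = 63.685.
Var(X) = E[X²] − (E[X])² = 63.685 − 53.949 = 9.73598.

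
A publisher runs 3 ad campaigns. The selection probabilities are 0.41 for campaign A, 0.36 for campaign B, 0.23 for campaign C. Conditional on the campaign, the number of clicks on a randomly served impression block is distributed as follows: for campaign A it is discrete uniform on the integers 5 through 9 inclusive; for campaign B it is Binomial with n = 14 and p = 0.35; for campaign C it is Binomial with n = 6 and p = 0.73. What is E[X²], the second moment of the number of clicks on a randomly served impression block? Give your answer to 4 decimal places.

35.3846

For each component E[X²] = Var + (mean)², giving A: 51; B: 27.195; C: 20.367.
Overall E[X²] = 0.41·51 + 0.36·27.195 + 0.23·20.367 = 35.3846.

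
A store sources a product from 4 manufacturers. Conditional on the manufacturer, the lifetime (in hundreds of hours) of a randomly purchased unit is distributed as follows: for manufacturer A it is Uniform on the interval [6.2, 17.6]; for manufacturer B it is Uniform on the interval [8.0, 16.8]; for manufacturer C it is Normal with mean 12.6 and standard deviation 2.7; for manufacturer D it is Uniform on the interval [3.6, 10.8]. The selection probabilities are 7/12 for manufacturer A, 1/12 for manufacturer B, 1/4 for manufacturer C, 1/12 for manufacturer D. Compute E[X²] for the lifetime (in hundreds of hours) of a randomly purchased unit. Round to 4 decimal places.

148.4669

For each component E[X²] = Var + (mean)², giving A: 152.44; B: 160.213; C: 166.05; D: 56.16.
Overall E[X²] = 0.583333·152.44 + 0.0833333·160.213 + 0.25·166.05 + 0.0833333·56.16 = 148.467.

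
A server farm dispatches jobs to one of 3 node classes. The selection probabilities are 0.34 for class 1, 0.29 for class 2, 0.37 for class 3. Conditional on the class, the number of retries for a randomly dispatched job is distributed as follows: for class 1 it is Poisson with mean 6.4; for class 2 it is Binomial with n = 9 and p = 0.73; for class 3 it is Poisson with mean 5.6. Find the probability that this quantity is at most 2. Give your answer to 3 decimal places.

Conditional on each class, P(X ≤ 2): 1: 0.0463242; 2: 0.00219994; 3: 0.0823884.
By total probability, P(X ≤ 2) = 0.34·0.0463242 + 0.29·0.00219994 + 0.37·0.0823884 = 0.0468719.

0.047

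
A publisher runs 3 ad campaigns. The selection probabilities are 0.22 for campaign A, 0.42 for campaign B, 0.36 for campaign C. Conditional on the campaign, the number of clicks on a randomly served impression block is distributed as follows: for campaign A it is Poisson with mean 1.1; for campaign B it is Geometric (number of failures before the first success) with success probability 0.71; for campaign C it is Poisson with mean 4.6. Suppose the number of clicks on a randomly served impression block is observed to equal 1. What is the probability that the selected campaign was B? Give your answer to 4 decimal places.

0.4708

Likelihoods P(X=1 | ·): A: 0.366158; B: 0.2059; C: 0.0462384.
Posterior ∝ prior × likelihood. Numerator for B: 0.42·0.2059 = 0.086478.
Normalizing constant: 0.22·0.366158 + 0.42·0.2059 + 0.36·0.0462384 = 0.183679.
P(B | observation) = 0.086478 / 0.183679 = 0.470811.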